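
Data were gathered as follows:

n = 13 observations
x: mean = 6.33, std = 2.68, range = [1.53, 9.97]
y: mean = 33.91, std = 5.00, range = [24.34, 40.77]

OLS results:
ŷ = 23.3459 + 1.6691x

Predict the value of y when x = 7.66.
ŷ = 36.1312

To predict y for x = 7.66, substitute into the regression equation:

ŷ = 23.3459 + 1.6691 × 7.66
ŷ = 23.3459 + 12.7853
ŷ = 36.1312

This is a point prediction; actual observations scatter around it by roughly the residual standard deviation.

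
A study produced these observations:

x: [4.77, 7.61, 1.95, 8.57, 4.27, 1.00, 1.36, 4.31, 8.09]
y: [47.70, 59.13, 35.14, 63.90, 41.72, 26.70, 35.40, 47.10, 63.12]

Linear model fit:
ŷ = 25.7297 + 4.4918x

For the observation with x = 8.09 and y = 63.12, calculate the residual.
Residual = 1.0516

The residual is the difference between the actual value and the predicted value:

Residual = y - ŷ

Step 1: Calculate predicted value
ŷ = 25.7297 + 4.4918 × 8.09
ŷ = 62.0684

Step 2: Calculate residual
Residual = 63.12 - 62.0684
Residual = 1.0516

The residual is positive, so the observed y = 63.12 sits above the regression line (the line underestimates it by 1.0516).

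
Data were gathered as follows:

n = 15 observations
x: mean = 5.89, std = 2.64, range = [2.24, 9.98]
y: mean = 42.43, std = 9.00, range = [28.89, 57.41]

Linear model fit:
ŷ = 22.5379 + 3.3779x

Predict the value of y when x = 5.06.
ŷ = 39.6301

To predict y for x = 5.06, substitute into the regression equation:

ŷ = 22.5379 + 3.3779 × 5.06
ŷ = 22.5379 + 17.0922
ŷ = 39.6301

This is a point prediction; actual observations scatter around it by roughly the residual standard deviation.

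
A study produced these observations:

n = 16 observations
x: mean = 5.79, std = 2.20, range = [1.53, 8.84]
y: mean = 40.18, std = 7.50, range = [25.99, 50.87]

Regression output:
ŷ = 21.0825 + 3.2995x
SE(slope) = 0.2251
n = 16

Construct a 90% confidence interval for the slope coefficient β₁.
The 90% CI for β₁ is (2.9030, 3.6960)

Confidence interval for the slope:

The 90% CI for β₁ is: β̂₁ ± t*(α/2, n-2) × SE(β̂₁)

Step 1: Find critical t-value
- Confidence level = 0.9
- Degrees of freedom = n - 2 = 16 - 2 = 14
- t*(α/2, 14) = 1.7613

Step 2: Calculate margin of error
Margin = 1.7613 × 0.2251 = 0.3965

Step 3: Construct interval
CI = 3.2995 ± 0.3965
CI = (2.9030, 3.6960)

Interpretation: each one-unit increase in x is associated with a change in mean y of between 2.9030 and 3.6960, with 90% confidence.
Both endpoints are positive, so the data support a genuinely positive slope at this confidence level.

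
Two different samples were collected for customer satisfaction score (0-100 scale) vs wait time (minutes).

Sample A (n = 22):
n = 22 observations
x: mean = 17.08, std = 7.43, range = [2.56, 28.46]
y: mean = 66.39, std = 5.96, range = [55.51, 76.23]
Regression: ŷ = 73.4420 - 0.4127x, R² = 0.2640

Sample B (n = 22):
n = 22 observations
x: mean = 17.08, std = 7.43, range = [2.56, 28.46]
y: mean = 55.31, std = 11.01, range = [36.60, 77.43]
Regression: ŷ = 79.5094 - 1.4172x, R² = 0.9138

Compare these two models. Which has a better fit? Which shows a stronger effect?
Model B has the better fit (R² = 0.9138 vs 0.2640). Model B shows the stronger effect (|β₁| = 1.4172 vs 0.4127).

Model Comparison:

Goodness of fit (R²):
- Model A: R² = 0.2640 → 26.40% of variance in satisfaction score explained
- Model B: R² = 0.9138 → 91.38% of variance in satisfaction score explained
- 0.9138 > 0.2640 → Model B has the better fit

Which has the larger per-minute effect? (|β₁|)
- Model A: β₁ = -0.4127 → predicted satisfaction score falls 0.4127 points per additional minute of wait time
- Model B: β₁ = -1.4172 → predicted satisfaction score falls 1.4172 points per additional minute of wait time
- |-0.4127| < |-1.4172| → Model B shows the stronger marginal effect

Notes:
- The two samples could reflect different populations, time periods, or measurement quality.
- R² measures how tightly points cluster around the line; β₁ measures how steep the line is — they answer different questions.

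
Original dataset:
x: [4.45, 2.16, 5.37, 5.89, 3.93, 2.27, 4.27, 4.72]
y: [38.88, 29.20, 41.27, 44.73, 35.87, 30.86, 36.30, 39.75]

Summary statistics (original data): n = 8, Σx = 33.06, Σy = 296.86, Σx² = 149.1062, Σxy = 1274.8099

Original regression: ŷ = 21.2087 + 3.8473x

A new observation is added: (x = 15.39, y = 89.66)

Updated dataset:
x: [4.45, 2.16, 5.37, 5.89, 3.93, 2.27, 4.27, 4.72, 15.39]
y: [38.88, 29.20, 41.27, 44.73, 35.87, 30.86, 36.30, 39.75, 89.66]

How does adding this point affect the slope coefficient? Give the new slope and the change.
New slope β₁ = 4.5863 versus 3.8473 before: a change of +0.7390 (+19.2%).

The new point has HIGH LEVERAGE: x = 15.39 is far from the original mean x̄ = 33.06/8 ≈ 4.13 (original range [2.16, 5.89]).

Step 1: Update the sums with the new point (n goes from 8 to 9)
Σx  = 33.06 + 15.39 = 48.45
Σy  = 296.86 + 89.66 = 386.52
Σx² = 149.1062 + 15.39² = 149.1062 + 236.8521 = 385.9583
Σxy = 1274.8099 + 15.39×89.66 = 1274.8099 + 1379.8674 = 2654.6773

Step 2: Recompute the slope with b₁ = (nΣxy − ΣxΣy) / (nΣx² − (Σx)²)
Numerator   = 9×2654.6773 − 48.45×386.52 = 23892.0957 − 18726.8940 = 5165.2017
Denominator = 9×385.9583 − 48.45² = 3473.6247 − 2347.4025 = 1126.2222
b₁(new) = 5165.2017 / 1126.2222 = 4.5863

(Same formula on the original sums: (8×1274.8099 − 33.06×296.86) / (8×149.1062 − 33.06²) = 384.2876 / 99.8860 = 3.8473, matching the given fit.)

Step 3: Change in slope
Δβ₁ = 4.5863 − 3.8473 = +0.7390
Relative change = +0.7390 / 3.8473 × 100% = +19.2%
→ the slope increases when the point is added.

Because the point sits above the extension of the original line at a high-leverage x, it tilts the fit up.
In practice: investigate whether it comes from the same population as the rest of the sample.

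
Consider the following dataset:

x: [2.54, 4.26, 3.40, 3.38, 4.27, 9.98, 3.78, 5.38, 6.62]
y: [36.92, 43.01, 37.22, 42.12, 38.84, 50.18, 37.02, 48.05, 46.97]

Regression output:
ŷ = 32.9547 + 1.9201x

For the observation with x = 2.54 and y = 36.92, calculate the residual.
Residual = -0.9118

The residual is the difference between the actual value and the predicted value:

Residual = y - ŷ

Step 1: Calculate predicted value
ŷ = 32.9547 + 1.9201 × 2.54
ŷ = 37.8318

Step 2: Calculate residual
Residual = 36.92 - 37.8318
Residual = -0.9118

Sign check: y < ŷ, so the point is below the line and the fit overestimates here.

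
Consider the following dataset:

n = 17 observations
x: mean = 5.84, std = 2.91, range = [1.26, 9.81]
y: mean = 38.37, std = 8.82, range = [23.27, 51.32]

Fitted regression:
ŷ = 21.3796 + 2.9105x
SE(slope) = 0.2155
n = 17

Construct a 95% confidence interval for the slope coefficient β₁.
The 95% CI for β₁ is (2.4512, 3.3698)

Confidence interval for the slope:

The 95% CI for β₁ is: β̂₁ ± t*(α/2, n-2) × SE(β̂₁)

Step 1: Find critical t-value
- Confidence level = 0.95
- Degrees of freedom = n - 2 = 17 - 2 = 15
- t*(α/2, 15) = 2.1314

Step 2: Calculate margin of error
Margin = 2.1314 × 0.2155 = 0.4593

Step 3: Construct interval
CI = 2.9105 ± 0.4593
CI = (2.4512, 3.3698)

Interpretation: intervals built this way capture the true β₁ in 95% of repeated samples; here the plausible range for the per-unit effect of x on y is 2.4512 to 3.3698.
Since 0 is outside the interval, a two-sided test at α = 0.05 would reject H₀: β₁ = 0.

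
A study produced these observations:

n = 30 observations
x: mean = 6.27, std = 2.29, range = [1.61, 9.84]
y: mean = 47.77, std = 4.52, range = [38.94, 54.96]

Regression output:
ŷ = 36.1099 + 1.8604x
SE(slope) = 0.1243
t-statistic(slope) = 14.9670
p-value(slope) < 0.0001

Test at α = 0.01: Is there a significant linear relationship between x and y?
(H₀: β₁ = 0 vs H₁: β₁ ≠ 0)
Since p-value < 0.0001 < α = 0.01, reject H₀ — the slope is significantly different from 0.

Hypothesis test for the slope coefficient:

H₀: β₁ = 0 (no linear relationship)
H₁: β₁ ≠ 0 (linear relationship exists)

Test statistic: t = β̂₁ / SE(β̂₁) = 1.8604 / 0.1243 = 14.9670

p < 0.0001: how often a slope estimate this far from 0 (in SE units) would arise by chance if β₁ were truly 0.

Decision rule: reject H₀ if p-value < α.
p-value < 0.0001 < α = 0.01 → reject H₀.

There is sufficient evidence at the 1% significance level to conclude that a linear relationship exists between x and y.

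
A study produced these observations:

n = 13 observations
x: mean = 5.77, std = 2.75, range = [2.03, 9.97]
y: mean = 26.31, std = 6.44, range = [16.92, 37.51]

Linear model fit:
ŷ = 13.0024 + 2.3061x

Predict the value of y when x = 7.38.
ŷ = 30.0214

Plug x = 7.38 into the fitted line:

ŷ = 13.0024 + 2.3061 × 7.38
ŷ = 13.0024 + 17.0190
ŷ = 30.0214

This is a point prediction; actual observations scatter around it by roughly the residual standard deviation.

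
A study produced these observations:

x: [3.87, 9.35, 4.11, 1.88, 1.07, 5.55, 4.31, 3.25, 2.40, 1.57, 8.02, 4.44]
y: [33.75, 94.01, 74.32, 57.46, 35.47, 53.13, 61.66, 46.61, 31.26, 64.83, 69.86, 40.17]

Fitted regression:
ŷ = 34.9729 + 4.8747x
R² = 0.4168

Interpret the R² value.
About 41.68% of the variability in y is accounted for by the regression on x (R² = 0.4168) — a moderate linear fit.

R² (coefficient of determination) measures the proportion of variance in y explained by the regression model.

Here R² = 0.4168:
- Explained: 41.68% of the variation in y
- Unexplained (residual): 100% − 41.68% = 58.32%
- Rule of thumb (below 0.3 weak; 0.3 to below 0.7 moderate; 0.7 and above strong) → moderate

Note: R² never decreases when predictors are added, so it should not be used alone to compare models of different size.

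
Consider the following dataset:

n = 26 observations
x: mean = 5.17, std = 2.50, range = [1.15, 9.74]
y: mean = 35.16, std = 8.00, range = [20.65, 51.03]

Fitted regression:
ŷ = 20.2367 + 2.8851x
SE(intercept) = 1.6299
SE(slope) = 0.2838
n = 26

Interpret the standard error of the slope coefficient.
SE(slope) = 0.2838 measures the uncertainty in the estimated slope. The coefficient is estimated precisely (SE/|β̂₁| = 9.8%).

What SE measures:
- The standard error quantifies the sampling variability of the coefficient estimate
- It is the estimated standard deviation of β̂₁ across hypothetical repeated samples of the same size
- Smaller SE → more precise estimate

Relative precision:
- SE / |β̂₁| = 0.2838 / 2.8851 = 9.8%
- Rule of thumb (under 20%: precise; 20% to under 50%: moderately precise; 50% or more: imprecise) → precise

Link to the t-test: t = β̂₁ / SE(β̂₁) = 2.8851 / 0.2838 = 10.1660, the statistic for H₀: β₁ = 0.

What drives SE(β̂₁): larger n (here n = 26) → smaller SE; wider spread of x values → smaller SE.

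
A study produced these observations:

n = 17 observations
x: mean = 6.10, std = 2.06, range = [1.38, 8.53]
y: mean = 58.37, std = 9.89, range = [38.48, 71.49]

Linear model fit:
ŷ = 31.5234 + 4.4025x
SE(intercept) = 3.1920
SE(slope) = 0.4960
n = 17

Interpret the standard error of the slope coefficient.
The slope 4.4025 is pinned down to within about ±0.4960 (one SE) by these data — relative uncertainty 11.3%, i.e. precise.

SE(β̂₁) = s / √Sxx, where s is the residual standard deviation and Sxx = Σ(x − x̄)². It is the yardstick for how far β̂₁ = 4.4025 could plausibly be from the true slope.

Relative precision:
- SE / |β̂₁| = 0.4960 / 4.4025 = 11.3%
- Rule of thumb (under 20%: precise; 20% to under 50%: moderately precise; 50% or more: imprecise) → precise

Link to the t-test: t = β̂₁ / SE(β̂₁) = 4.4025 / 0.4960 = 8.8760, the statistic for H₀: β₁ = 0.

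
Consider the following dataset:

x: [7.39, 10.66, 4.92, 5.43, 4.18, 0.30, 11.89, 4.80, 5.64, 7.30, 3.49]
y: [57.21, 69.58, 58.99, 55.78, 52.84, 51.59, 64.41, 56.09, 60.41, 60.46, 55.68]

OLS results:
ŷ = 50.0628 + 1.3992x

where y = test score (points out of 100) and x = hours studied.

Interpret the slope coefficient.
An increase of one hour in study time is associated with a 1.3992 points increase in predicted test score.

β₁ = 1.3992 is the change in predicted test score (points) per additional hour of study time.

Interpretation:
- Study time up by 1 hour → predicted test score increases by 1.3992 points
- This is a linear approximation: the same per-unit change is assumed across the whole observed x range
- The sign (+) gives the direction; the magnitude 1.3992 gives the size of the effect per hour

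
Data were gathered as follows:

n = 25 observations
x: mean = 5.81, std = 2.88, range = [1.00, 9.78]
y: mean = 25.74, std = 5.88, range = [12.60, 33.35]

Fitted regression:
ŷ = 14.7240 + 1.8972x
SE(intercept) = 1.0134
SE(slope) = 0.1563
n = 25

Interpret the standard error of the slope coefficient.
The slope 1.8972 is pinned down to within about ±0.1563 (one SE) by these data — relative uncertainty 8.2%, i.e. precise.

SE(β̂₁) = 0.1563 says: if we drew many samples of n = 25 from the same population and refit each time, the fitted slopes would scatter with a standard deviation of roughly 0.1563 around the true β₁.

Relative precision:
- SE / |β̂₁| = 0.1563 / 1.8972 = 8.2%
- Rule of thumb (under 20%: precise; 20% to under 50%: moderately precise; 50% or more: imprecise) → precise

Rough 95% range (±2 SE): 1.8972 ± 0.3126 → (1.5846, 2.2098).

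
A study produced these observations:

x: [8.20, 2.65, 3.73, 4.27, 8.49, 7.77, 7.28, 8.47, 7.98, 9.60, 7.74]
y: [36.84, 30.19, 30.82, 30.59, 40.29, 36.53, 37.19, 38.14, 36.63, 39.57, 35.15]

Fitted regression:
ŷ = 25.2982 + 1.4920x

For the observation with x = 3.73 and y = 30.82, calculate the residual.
Residual = -0.0434

The residual is the difference between the actual value and the predicted value:

Residual = y - ŷ

Step 1: Calculate predicted value
ŷ = 25.2982 + 1.4920 × 3.73
ŷ = 30.8634

Step 2: Calculate residual
Residual = 30.82 - 30.8634
Residual = -0.0434

The residual is negative, so the observed y = 30.82 sits below the regression line (the line overestimates it by 0.0434).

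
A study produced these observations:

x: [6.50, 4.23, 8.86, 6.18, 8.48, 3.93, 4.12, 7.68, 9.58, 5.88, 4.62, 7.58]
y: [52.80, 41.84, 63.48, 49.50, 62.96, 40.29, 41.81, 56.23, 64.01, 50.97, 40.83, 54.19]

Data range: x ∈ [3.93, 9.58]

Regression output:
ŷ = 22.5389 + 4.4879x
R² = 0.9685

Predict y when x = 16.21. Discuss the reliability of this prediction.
The equation gives ŷ = 95.2878; however x = 16.21 is 6.63 units above the observed range, so this extrapolated value should not be trusted.

Prediction calculation:
ŷ = 22.5389 + 4.4879 × 16.21
ŷ = 95.2878

Reliability:
- Data range: x ∈ [3.93, 9.58]
- Prediction point: x = 16.21 is 6.63 units above the observed range → this is EXTRAPOLATION, not interpolation

Why that matters here:
- The linear relationship may not hold outside the observed range
- There are no observations near this x to validate the fitted line there
- R² describes fit only over the sampled x values; it says nothing about behaviour beyond them

The R² = 0.9685 only validates the fit within [3.93, 9.58]; treat ŷ = 95.2878 with caution.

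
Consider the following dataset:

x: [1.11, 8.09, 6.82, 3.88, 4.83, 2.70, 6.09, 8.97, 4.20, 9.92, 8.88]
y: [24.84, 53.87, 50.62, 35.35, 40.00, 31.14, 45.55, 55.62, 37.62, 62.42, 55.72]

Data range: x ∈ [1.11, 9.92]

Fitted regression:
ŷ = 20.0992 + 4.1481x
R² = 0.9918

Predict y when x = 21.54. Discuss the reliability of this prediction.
ŷ = 109.4493 (extrapolation — x = 21.54 lies outside [1.11, 9.92], so reliability is low).

Prediction calculation:
ŷ = 20.0992 + 4.1481 × 21.54
ŷ = 109.4493

Reliability:
- Data range: x ∈ [1.11, 9.92]
- Prediction point: x = 21.54 is 11.62 units above the observed range → this is EXTRAPOLATION, not interpolation

Why that matters here:
- Real relationships often flatten, saturate, or turn nonlinear at extremes
- R² describes fit only over the sampled x values; it says nothing about behaviour beyond them

Report the number if required, but flag clearly that it is an extrapolation.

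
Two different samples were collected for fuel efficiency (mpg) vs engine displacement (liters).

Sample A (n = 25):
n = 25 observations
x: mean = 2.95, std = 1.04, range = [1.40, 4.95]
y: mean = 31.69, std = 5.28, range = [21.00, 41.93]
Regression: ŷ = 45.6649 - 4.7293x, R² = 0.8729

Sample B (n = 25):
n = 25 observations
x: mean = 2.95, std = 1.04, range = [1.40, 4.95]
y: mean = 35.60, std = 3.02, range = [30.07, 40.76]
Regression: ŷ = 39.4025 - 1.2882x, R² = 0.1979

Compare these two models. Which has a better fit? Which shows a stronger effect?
Model A has the better fit (R² = 0.8729 vs 0.1979). Model A shows the stronger effect (|β₁| = 4.7293 vs 1.2882).

Model Comparison:

Fit — compare R²:
- Model A: R² = 0.8729 → 87.29% of variance in fuel efficiency explained
- Model B: R² = 0.1979 → 19.79% of variance in fuel efficiency explained
- 0.8729 > 0.1979 → Model A has the better fit

Effect size (slope magnitude):
- Model A: β₁ = -4.7293 → predicted fuel efficiency falls 4.7293 mpg per additional liter of engine displacement
- Model B: β₁ = -1.2882 → predicted fuel efficiency falls 1.2882 mpg per additional liter of engine displacement
- |-4.7293| > |-1.2882| → Model A shows the stronger marginal effect

Notes:
- The two samples could reflect different populations, time periods, or measurement quality.
- A steeper slope doesn't make a better model if the scatter around the line is large.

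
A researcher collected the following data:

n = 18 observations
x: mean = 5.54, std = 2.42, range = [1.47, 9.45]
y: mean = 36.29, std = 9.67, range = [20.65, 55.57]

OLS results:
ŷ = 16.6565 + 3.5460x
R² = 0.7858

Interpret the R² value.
About 78.58% of the variability in y is accounted for by the regression on x (R² = 0.7858) — a strong linear fit.

R² = 1 − SS_res/SS_tot compares the residual scatter to the total scatter of y about its mean.

Here R² = 0.7858:
- Explained: 78.58% of the variation in y
- Unexplained (residual): 100% − 78.58% = 21.42%
- Rule of thumb (below 0.3 weak; 0.3 to below 0.7 moderate; 0.7 and above strong) → strong

Note: R² never decreases when predictors are added, so it should not be used alone to compare models of different size.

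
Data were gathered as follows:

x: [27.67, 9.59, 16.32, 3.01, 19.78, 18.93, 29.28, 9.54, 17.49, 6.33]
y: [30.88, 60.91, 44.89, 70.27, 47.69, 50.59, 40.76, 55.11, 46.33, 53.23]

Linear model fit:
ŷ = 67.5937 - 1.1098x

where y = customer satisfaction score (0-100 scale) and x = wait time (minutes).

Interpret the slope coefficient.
For each additional minute of wait time, predicted satisfaction score decreases by approximately 1.1098 points.

The slope coefficient β₁ = -1.1098 represents the marginal effect of wait time on satisfaction score.

Interpretation:
- Wait time up by 1 minute → predicted satisfaction score decreases by 1.1098 points
- The effect is assumed constant over the observed range of x (linearity)
- The sign (−) gives the direction; the magnitude 1.1098 gives the size of the effect per minute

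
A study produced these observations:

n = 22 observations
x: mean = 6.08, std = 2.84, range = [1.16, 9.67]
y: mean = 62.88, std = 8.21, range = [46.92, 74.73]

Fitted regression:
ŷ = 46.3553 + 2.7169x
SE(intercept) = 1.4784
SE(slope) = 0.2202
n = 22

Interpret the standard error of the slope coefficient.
SE(β̂₁) = 0.2202 is the estimated standard deviation of the slope estimate across repeated samples; relative to β̂₁ = 2.7169 that is 8.1%, a precise estimate.

SE(β̂₁) = s / √Sxx, where s is the residual standard deviation and Sxx = Σ(x − x̄)². It is the yardstick for how far β̂₁ = 2.7169 could plausibly be from the true slope.

Relative precision:
- SE / |β̂₁| = 0.2202 / 2.7169 = 8.1%
- Rule of thumb (under 20%: precise; 20% to under 50%: moderately precise; 50% or more: imprecise) → precise

Rough 95% range (±2 SE): 2.7169 ± 0.4404 → (2.2765, 3.1573).

What drives SE(β̂₁): wider spread of x values → smaller SE.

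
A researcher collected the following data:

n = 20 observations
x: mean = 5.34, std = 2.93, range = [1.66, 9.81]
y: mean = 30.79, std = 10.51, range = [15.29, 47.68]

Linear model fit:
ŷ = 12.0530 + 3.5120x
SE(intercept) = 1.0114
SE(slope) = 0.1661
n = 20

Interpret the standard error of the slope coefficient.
The slope 3.5120 is pinned down to within about ±0.1661 (one SE) by these data — relative uncertainty 4.7%, i.e. precise.

SE(β̂₁) = 0.1661 says: if we drew many samples of n = 20 from the same population and refit each time, the fitted slopes would scatter with a standard deviation of roughly 0.1661 around the true β₁.

Relative precision:
- SE / |β̂₁| = 0.1661 / 3.5120 = 4.7%
- Rule of thumb (under 20%: precise; 20% to under 50%: moderately precise; 50% or more: imprecise) → precise

Link to the t-test: t = β̂₁ / SE(β̂₁) = 3.5120 / 0.1661 = 21.1439, the statistic for H₀: β₁ = 0.

What drives SE(β̂₁): larger n (here n = 20) → smaller SE; more residual scatter → larger SE.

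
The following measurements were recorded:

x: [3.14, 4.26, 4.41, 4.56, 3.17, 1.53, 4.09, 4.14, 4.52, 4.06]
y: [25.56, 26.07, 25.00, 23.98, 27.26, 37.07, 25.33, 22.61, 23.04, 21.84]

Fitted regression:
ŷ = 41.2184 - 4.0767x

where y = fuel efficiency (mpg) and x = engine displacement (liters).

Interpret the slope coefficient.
For each additional liter of engine displacement, predicted fuel efficiency decreases by approximately 4.0767 mpg.

The slope β₁ = -4.0767 gives the rate at which the fitted fuel efficiency changes with engine displacement.

Interpretation:
- Engine displacement up by 1 liter → predicted fuel efficiency decreases by 4.0767 mpg
- The effect is assumed constant over the observed range of x (linearity)
- The sign (−) gives the direction; the magnitude 4.0767 gives the size of the effect per liter

The intercept β₀ = 41.2184 is the predicted fuel efficiency when engine displacement = 0; since the smallest observed x is 1.53, this is an extrapolation and mainly anchors the line.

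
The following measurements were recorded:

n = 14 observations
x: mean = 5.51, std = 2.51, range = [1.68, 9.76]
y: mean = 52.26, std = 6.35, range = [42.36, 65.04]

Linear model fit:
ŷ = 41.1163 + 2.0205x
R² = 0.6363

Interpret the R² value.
R² = 0.6363 means 63.63% of the variation in y is explained by the linear relationship with x. This indicates a moderate fit.

The coefficient of determination R² is the fraction of the total variation in y that the fitted line accounts for.

Here R² = 0.6363:
- Explained: 63.63% of the variation in y
- Unexplained (residual): 100% − 63.63% = 36.37%
- Rule of thumb (below 0.3 weak; 0.3 to below 0.7 moderate; 0.7 and above strong) → moderate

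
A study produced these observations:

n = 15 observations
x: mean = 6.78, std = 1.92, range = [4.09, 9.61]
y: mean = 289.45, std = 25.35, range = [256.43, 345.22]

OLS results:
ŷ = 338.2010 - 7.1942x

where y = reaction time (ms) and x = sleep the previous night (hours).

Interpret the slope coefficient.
An increase of one hour in sleep is associated with a 7.1942 ms decrease in predicted reaction time.

β₁ = -7.1942 is the change in predicted reaction time (ms) per additional hour of sleep.

Interpretation:
- Sleep up by 1 hour → predicted reaction time decreases by 7.1942 ms
- The effect is assumed constant over the observed range of x (linearity)
- The slope describes association in these data, not necessarily a causal effect

(β₀ = 338.2010 is the fitted value at x = 0 and is not part of the slope interpretation.)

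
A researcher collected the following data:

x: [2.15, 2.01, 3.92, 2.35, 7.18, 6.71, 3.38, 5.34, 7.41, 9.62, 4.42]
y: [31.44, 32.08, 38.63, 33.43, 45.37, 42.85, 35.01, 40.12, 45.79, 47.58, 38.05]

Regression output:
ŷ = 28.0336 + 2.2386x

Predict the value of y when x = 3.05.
ŷ = 34.8613

To predict y for x = 3.05, substitute into the regression equation:

ŷ = 28.0336 + 2.2386 × 3.05
ŷ = 28.0336 + 6.8277
ŷ = 34.8613

This is the fitted mean response at that x — an individual observation would come with a wider prediction interval.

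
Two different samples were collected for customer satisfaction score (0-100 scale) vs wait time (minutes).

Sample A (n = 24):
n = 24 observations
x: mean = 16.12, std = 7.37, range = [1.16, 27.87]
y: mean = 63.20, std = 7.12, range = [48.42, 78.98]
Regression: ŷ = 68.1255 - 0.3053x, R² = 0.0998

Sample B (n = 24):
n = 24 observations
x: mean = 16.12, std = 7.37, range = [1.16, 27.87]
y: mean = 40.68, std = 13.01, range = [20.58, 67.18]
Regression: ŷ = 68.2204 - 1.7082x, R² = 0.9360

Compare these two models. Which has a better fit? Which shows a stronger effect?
Model B has the better fit (R² = 0.9360 vs 0.0998). Model B shows the stronger effect (|β₁| = 1.7082 vs 0.3053).

Model Comparison:

Which explains more variance? (R²)
- Model A: R² = 0.0998 → 9.98% of variance in satisfaction score explained
- Model B: R² = 0.9360 → 93.60% of variance in satisfaction score explained
- 0.9360 > 0.0998 → Model B has the better fit

Strength of effect — compare |β₁|:
- Model A: β₁ = -0.3053 → predicted satisfaction score falls 0.3053 points per additional minute of wait time
- Model B: β₁ = -1.7082 → predicted satisfaction score falls 1.7082 points per additional minute of wait time
- |-0.3053| < |-1.7082| → Model B shows the stronger marginal effect

Note: The two samples could reflect different populations, time periods, or measurement quality.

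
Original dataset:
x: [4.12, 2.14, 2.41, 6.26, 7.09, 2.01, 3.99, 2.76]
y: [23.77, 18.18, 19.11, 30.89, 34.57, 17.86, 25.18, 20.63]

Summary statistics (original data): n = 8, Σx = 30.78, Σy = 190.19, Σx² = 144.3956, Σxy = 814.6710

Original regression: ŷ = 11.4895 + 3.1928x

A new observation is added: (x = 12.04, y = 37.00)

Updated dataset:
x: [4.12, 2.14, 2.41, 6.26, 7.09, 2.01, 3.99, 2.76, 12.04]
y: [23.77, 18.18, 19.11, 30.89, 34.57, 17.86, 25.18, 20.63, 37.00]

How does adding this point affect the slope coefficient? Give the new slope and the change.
New slope β₁ = 2.0931 versus 3.1928 before: a change of -1.0997 (-34.4%).

x = 12.04 lies well outside the original x-range [2.01, 7.09] (x̄ ≈ 3.85), so this observation has high leverage and can move the slope substantially.

Step 1: Update the sums with the new point (n goes from 8 to 9)
Σx  = 30.78 + 12.04 = 42.82
Σy  = 190.19 + 37.00 = 227.19
Σx² = 144.3956 + 12.04² = 144.3956 + 144.9616 = 289.3572
Σxy = 814.6710 + 12.04×37.00 = 814.6710 + 445.4800 = 1260.1510

Step 2: Recompute the slope with b₁ = (nΣxy − ΣxΣy) / (nΣx² − (Σx)²)
Numerator   = 9×1260.1510 − 42.82×227.19 = 11341.3590 − 9728.2758 = 1613.0832
Denominator = 9×289.3572 − 42.82² = 2604.2148 − 1833.5524 = 770.6624
b₁(new) = 1613.0832 / 770.6624 = 2.0931

(Same formula on the original sums: (8×814.6710 − 30.78×190.19) / (8×144.3956 − 30.78²) = 663.3198 / 207.7564 = 3.1928, matching the given fit.)

Step 3: Change in slope
Δβ₁ = 2.0931 − 3.1928 = -1.0997
Relative change = -1.0997 / 3.1928 × 100% = -34.4%
→ the slope decreases when the point is added.

A high-leverage point only changes the slope if it is off the original line; here y = 37.00 is below the original trend, so the slope decreases.
In practice: examine leverage (hᵢ) and Cook's distance rather than deleting it automatically.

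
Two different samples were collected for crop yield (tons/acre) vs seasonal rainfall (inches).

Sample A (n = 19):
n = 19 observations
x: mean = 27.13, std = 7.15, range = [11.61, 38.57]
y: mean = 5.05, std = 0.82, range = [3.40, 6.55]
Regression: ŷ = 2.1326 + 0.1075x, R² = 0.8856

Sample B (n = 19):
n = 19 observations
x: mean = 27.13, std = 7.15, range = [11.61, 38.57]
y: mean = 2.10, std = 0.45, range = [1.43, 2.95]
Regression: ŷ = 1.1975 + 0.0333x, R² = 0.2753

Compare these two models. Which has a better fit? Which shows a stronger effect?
Model A has the better fit (R² = 0.8856 vs 0.2753). Model A shows the stronger effect (|β₁| = 0.1075 vs 0.0333).

Model Comparison:

Which explains more variance? (R²)
- Model A: R² = 0.8856 → 88.56% of variance in crop yield explained
- Model B: R² = 0.2753 → 27.53% of variance in crop yield explained
- 0.8856 > 0.2753 → Model A has the better fit

Which has the larger per-inch effect? (|β₁|)
- Model A: β₁ = 0.1075 → predicted crop yield rises 0.1075 tons/acre per additional inch of rainfall
- Model B: β₁ = 0.0333 → predicted crop yield rises 0.0333 tons/acre per additional inch of rainfall
- |0.1075| > |0.0333| → Model A shows the stronger marginal effect

Notes:
- R² measures how tightly points cluster around the line; β₁ measures how steep the line is — they answer different questions.
- The two samples could reflect different populations, time periods, or measurement quality.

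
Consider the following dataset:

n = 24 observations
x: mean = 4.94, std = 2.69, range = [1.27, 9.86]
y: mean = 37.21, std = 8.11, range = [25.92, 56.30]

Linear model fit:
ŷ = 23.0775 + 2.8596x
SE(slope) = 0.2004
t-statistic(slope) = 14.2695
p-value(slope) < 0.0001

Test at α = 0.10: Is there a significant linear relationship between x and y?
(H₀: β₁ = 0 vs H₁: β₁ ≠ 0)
Since p-value < 0.0001 < α = 0.10, reject H₀ — the slope is significantly different from 0.

Hypothesis test for the slope coefficient:

H₀: β₁ = 0 (no linear relationship)
H₁: β₁ ≠ 0 (linear relationship exists)

Test statistic: t = β̂₁ / SE(β̂₁) = 2.8596 / 0.2004 = 14.2695

With df = 22, the two-sided p-value for |t| = 14.2695 is <0.0001.

Decision rule: reject H₀ if p-value < α.
p-value < 0.0001 < α = 0.10 → reject H₀.

Conclusion: the linear association between x and y is significant at the 10% level.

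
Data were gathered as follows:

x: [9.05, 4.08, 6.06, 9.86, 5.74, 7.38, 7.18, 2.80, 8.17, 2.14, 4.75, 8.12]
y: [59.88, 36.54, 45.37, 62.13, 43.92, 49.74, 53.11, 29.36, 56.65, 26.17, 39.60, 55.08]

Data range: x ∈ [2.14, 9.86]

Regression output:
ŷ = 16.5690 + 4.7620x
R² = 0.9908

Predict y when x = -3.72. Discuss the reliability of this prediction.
The equation gives ŷ = -1.1456; however x = -3.72 is 5.86 units below the observed range, so this extrapolated value should not be trusted.

Prediction calculation:
ŷ = 16.5690 + 4.7620 × (-3.72)
ŷ = -1.1456

Reliability:
- Data range: x ∈ [2.14, 9.86]
- Prediction point: x = -3.72 is 5.86 units below the observed range → this is EXTRAPOLATION, not interpolation

Why that matters here:
- The linear relationship may not hold outside the observed range
- Real relationships often flatten, saturate, or turn nonlinear at extremes
- R² describes fit only over the sampled x values; it says nothing about behaviour beyond them

A defensible statement: 'if the linear trend continued to x = -3.72, y would be about -1.1456' — the premise is untested.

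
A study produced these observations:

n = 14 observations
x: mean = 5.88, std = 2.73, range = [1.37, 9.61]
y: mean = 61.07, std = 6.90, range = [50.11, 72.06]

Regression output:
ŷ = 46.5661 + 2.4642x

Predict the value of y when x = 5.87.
ŷ = 61.0310

x = 5.87 lies inside the observed range [1.37, 9.61], so the fitted equation applies directly:

ŷ = 46.5661 + 2.4642 × 5.87
ŷ = 46.5661 + 14.4649
ŷ = 61.0310

This is the fitted mean response at that x — an individual observation would come with a wider prediction interval.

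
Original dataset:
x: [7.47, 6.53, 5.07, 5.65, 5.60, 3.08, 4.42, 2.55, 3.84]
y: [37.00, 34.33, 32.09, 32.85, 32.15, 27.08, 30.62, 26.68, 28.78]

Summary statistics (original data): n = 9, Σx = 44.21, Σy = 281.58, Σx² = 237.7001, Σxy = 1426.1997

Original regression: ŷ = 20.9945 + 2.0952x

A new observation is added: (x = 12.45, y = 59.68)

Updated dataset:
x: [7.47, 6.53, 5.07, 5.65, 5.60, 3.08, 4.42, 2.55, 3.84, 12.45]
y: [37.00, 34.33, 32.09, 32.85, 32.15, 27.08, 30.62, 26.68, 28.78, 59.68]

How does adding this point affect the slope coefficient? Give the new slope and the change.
New slope β₁ = 3.2879 versus 2.0952 before: a change of +1.1927 (+56.9%).

The new point has HIGH LEVERAGE: x = 12.45 is far from the original mean x̄ = 44.21/9 ≈ 4.91 (original range [2.55, 7.47]).

Step 1: Update the sums with the new point (n goes from 9 to 10)
Σx  = 44.21 + 12.45 = 56.66
Σy  = 281.58 + 59.68 = 341.26
Σx² = 237.7001 + 12.45² = 237.7001 + 155.0025 = 392.7026
Σxy = 1426.1997 + 12.45×59.68 = 1426.1997 + 743.0160 = 2169.2157

Step 2: Recompute the slope with b₁ = (nΣxy − ΣxΣy) / (nΣx² − (Σx)²)
Numerator   = 10×2169.2157 − 56.66×341.26 = 21692.1570 − 19335.7916 = 2356.3654
Denominator = 10×392.7026 − 56.66² = 3927.0260 − 3210.3556 = 716.6704
b₁(new) = 2356.3654 / 716.6704 = 3.2879

(Same formula on the original sums: (9×1426.1997 − 44.21×281.58) / (9×237.7001 − 44.21²) = 387.1455 / 184.7768 = 2.0952, matching the given fit.)

Step 3: Change in slope
Δβ₁ = 3.2879 − 2.0952 = +1.1927
Relative change = +1.1927 / 2.0952 × 100% = +56.9%
→ the slope increases when the point is added.

A high-leverage point only changes the slope if it is off the original line; here y = 59.68 is above the original trend, so the slope increases.
In practice: examine leverage (hᵢ) and Cook's distance rather than deleting it automatically.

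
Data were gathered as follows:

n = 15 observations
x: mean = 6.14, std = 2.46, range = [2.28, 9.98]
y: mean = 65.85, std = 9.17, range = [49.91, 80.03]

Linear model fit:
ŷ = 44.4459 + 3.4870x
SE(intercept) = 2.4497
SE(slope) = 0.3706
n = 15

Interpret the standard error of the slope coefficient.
The slope 3.4870 is pinned down to within about ±0.3706 (one SE) by these data — relative uncertainty 10.6%, i.e. precise.

SE(β̂₁) = s / √Sxx, where s is the residual standard deviation and Sxx = Σ(x − x̄)². It is the yardstick for how far β̂₁ = 3.4870 could plausibly be from the true slope.

Relative precision:
- SE / |β̂₁| = 0.3706 / 3.4870 = 10.6%
- Rule of thumb (under 20%: precise; 20% to under 50%: moderately precise; 50% or more: imprecise) → precise

Rough 95% range (±2 SE): 3.4870 ± 0.7412 → (2.7458, 4.2282).

What drives SE(β̂₁): larger n (here n = 15) → smaller SE; more residual scatter → larger SE.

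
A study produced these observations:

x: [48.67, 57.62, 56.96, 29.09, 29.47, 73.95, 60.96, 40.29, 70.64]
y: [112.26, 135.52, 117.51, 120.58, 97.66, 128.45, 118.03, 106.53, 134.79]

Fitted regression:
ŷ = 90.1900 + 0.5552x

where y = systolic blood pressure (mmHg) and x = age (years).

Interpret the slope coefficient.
For each additional year of age, predicted blood pressure increases by approximately 0.5552 mmHg.

The slope coefficient β₁ = 0.5552 represents the marginal effect of age on blood pressure.

Interpretation:
- Age up by 1 year → predicted blood pressure increases by 0.5552 mmHg
- The effect is assumed constant over the observed range of x (linearity)

The intercept β₀ = 90.1900 is the predicted blood pressure when age = 0; since the smallest observed x is 29.09, this is an extrapolation and mainly anchors the line.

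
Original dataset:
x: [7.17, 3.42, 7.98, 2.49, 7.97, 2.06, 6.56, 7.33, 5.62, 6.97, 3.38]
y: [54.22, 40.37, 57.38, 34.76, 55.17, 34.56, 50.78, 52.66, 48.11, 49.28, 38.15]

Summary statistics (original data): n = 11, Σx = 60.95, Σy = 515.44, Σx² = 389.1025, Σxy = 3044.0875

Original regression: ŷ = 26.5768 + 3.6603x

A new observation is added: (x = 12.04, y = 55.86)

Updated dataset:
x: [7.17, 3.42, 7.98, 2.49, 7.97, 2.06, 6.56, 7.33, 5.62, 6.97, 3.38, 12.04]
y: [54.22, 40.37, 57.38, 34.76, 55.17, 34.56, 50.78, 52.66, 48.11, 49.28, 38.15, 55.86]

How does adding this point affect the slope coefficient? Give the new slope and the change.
The slope changes from 3.6603 to 2.6826 (change of -0.9777, or -26.7%).

x = 12.04 lies well outside the original x-range [2.06, 7.98] (x̄ ≈ 5.54), so this observation has high leverage and can move the slope substantially.

Step 1: Update the sums with the new point (n goes from 11 to 12)
Σx  = 60.95 + 12.04 = 72.99
Σy  = 515.44 + 55.86 = 571.30
Σx² = 389.1025 + 12.04² = 389.1025 + 144.9616 = 534.0641
Σxy = 3044.0875 + 12.04×55.86 = 3044.0875 + 672.5544 = 3716.6419

Step 2: Recompute the slope with b₁ = (nΣxy − ΣxΣy) / (nΣx² − (Σx)²)
Numerator   = 12×3716.6419 − 72.99×571.30 = 44599.7028 − 41699.1870 = 2900.5158
Denominator = 12×534.0641 − 72.99² = 6408.7692 − 5327.5401 = 1081.2291
b₁(new) = 2900.5158 / 1081.2291 = 2.6826

(Same formula on the original sums: (11×3044.0875 − 60.95×515.44) / (11×389.1025 − 60.95²) = 2068.8945 / 565.2250 = 3.6603, matching the given fit.)

Step 3: Change in slope
Δβ₁ = 2.6826 − 3.6603 = -0.9777
Relative change = -0.9777 / 3.6603 × 100% = -26.7%
→ the slope decreases when the point is added.

Because the point sits below the extension of the original line at a high-leverage x, it tilts the fit down.
In practice: examine leverage (hᵢ) and Cook's distance rather than deleting it automatically; refit with and without it and report both if conclusions differ.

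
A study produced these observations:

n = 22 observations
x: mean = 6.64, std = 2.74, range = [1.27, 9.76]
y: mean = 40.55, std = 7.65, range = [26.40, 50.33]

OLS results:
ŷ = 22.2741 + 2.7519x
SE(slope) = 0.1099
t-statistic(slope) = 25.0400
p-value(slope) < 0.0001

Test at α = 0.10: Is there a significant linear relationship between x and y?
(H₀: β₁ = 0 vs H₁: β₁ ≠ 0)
Since p-value < 0.0001 < α = 0.10, reject H₀ — the slope is significantly different from 0.

Hypothesis test for the slope coefficient:

H₀: β₁ = 0 (no linear relationship)
H₁: β₁ ≠ 0 (linear relationship exists)

Test statistic: t = β̂₁ / SE(β̂₁) = 2.7519 / 0.1099 = 25.0400

p < 0.0001: how often a slope estimate this far from 0 (in SE units) would arise by chance if β₁ were truly 0.

Decision rule: reject H₀ if p-value < α.
p-value < 0.0001 < α = 0.10 → reject H₀.

There is sufficient evidence at the 10% significance level to conclude that a linear relationship exists between x and y.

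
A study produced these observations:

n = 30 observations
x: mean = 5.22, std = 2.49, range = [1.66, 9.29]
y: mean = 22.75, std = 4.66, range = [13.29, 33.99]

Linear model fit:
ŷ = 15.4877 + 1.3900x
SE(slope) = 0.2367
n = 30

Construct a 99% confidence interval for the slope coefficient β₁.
The 99% CI for β₁ is (0.7359, 2.0441)

Confidence interval for the slope:

The 99% CI for β₁ is: β̂₁ ± t*(α/2, n-2) × SE(β̂₁)

Step 1: Find critical t-value
- Confidence level = 0.99
- Degrees of freedom = n - 2 = 30 - 2 = 28
- t*(α/2, 28) = 2.7633

Step 2: Calculate margin of error
Margin = 2.7633 × 0.2367 = 0.6541

Step 3: Construct interval
CI = 1.3900 ± 0.6541
CI = (0.7359, 2.0441)

Interpretation: each one-unit increase in x is associated with a change in mean y of between 0.7359 and 2.0441, with 99% confidence.
Both endpoints are positive, so the data support a genuinely positive slope at this confidence level.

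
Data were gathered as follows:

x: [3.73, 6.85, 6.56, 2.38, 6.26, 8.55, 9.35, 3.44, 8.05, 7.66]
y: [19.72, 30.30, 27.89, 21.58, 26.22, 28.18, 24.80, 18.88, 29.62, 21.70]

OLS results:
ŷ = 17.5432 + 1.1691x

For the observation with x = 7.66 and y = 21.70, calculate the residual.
Residual = -4.7985

The residual is the difference between the actual value and the predicted value:

Residual = y - ŷ

Step 1: Calculate predicted value
ŷ = 17.5432 + 1.1691 × 7.66
ŷ = 26.4985

Step 2: Calculate residual
Residual = 21.70 - 26.4985
Residual = -4.7985

Interpretation: the model overestimates the actual value by 4.7985 at this point (negative residual → observation lies below the fitted line).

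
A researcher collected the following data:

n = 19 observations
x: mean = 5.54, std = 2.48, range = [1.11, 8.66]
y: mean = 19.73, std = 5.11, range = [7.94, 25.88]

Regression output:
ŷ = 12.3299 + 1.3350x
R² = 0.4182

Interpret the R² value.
The model explains 41.82% of the variance in y (R² = 0.4182), leaving 58.18% unexplained; the fit is moderate.

The coefficient of determination R² is the fraction of the total variation in y that the fitted line accounts for.

Here R² = 0.4182:
- Explained: 41.82% of the variation in y
- Unexplained (residual): 100% − 41.82% = 58.18%
- Rule of thumb (below 0.3 weak; 0.3 to below 0.7 moderate; 0.7 and above strong) → moderate

Calculation: R² = 1 − (SS_res / SS_tot), where SS_res is the sum of squared residuals and SS_tot the total sum of squares.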